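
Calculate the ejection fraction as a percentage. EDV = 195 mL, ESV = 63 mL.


SV = EDV - ESV = 195 - 63 = 132 mL
EF = SV/EDV * 100 = 132/195 * 100
EF = 67.69%


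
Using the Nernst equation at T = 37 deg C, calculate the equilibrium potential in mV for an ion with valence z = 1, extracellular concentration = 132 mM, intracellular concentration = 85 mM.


E = (RT/(zF)) * ln(C_out/C_in)
T = 37 + 273.15 = 310.15 K
E = (8.314 * 310.15 / (1 * 96485)) * ln(132/85)
E = 11.76 mV


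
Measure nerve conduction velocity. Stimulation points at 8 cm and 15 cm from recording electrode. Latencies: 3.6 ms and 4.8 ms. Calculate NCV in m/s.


Distance = (15 - 8) / 100 = 0.07 m
dt = (4.8 - 3.6) / 1000 = 0.0012 s
NCV = dist / dt = 58.33 m/s


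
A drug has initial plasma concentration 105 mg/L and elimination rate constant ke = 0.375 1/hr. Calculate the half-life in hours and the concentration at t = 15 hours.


t_half = ln(2) / ke = 0.693147 / 0.375 = 1.848 hr
C(t) = C0 * exp(-ke*t) = 105 * exp(-0.375*15)
C(15) = 0.3787 mg/L


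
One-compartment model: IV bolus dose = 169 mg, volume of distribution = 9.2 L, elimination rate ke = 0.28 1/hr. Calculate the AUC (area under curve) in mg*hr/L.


C0 = Dose/Vd = 169/9.2 = 18.3696 mg/L
AUC = C0/ke = 18.3696/0.28
AUC = 65.61 mg*hr/L


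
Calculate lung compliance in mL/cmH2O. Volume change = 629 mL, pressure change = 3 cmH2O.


C = dV / dP
C = 629 / 3
C = 209.7 mL/cmH2O


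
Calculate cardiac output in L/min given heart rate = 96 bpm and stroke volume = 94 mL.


CO = HR * SV
CO = 96 * 94 / 1000
CO = 9.024 L/min


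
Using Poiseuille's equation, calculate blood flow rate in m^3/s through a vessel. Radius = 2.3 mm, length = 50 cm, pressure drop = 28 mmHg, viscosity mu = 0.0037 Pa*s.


Q = pi*r^4*dP / (8*mu*L)
r = 0.0023 m, L = 0.5 m
dP = 28 mmHg = 3733.016 Pa
Q = 2.2175e-05 m^3/s


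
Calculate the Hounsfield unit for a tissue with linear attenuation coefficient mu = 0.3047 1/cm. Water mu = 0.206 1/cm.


HU = ((mu_tissue - mu_water) / mu_water) * 1000
HU = ((0.3047 - 0.206) / 0.206) * 1000
HU = 479.1


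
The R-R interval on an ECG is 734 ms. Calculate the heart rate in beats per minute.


HR = 60 / RR_interval(s)
RR = 734 ms = 0.734 s
HR = 60 / 0.734 = 81.74 bpm


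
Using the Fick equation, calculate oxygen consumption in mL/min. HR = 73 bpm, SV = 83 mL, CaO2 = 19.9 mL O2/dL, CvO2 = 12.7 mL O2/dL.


CO = HR*SV = 73*83/1000 = 6.059 L/min
a-v O2 diff = 19.9 - 12.7 = 7.2 mL/dL
VO2 = CO * (CaO2-CvO2) * 10 dL/L
VO2 = 6.059 * 7.2 * 10
VO2 = 436.2 mL/min


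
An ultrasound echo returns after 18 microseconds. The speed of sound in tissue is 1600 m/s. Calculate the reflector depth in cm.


depth = c * t / 2
t = 18 us = 1.8000e-05 s
depth = 1600 * 1.8000e-05 / 2
depth = 0.0144 m = 1.44 cm


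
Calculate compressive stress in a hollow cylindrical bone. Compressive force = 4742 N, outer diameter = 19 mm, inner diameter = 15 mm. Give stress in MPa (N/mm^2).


A = pi*(r_o^2 - r_i^2)
r_o = 9.5 mm, r_i = 7.5 mm
A = 106.814 mm^2
sigma = F/A = 4742 / 106.814
sigma = 44.39 MPa


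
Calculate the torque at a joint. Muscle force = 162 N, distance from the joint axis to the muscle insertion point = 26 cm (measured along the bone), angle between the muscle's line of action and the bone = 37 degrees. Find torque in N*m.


Torque = F * d * sin(theta)   (moment arm = d*sin(theta))
d = 26 cm = 0.26 m
Torque = 162 * 0.26 * sin(37)
Torque = 25.35 N*m


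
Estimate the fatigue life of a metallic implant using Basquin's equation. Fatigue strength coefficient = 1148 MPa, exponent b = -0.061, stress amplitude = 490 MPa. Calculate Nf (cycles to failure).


sigma_a = sigma_f' * (2Nf)^b
2Nf = (sigma_a/sigma_f')^(1/b)
2Nf = (490/1148)^(1/-0.061)
2Nf = 1151878.5
Nf = 5.759e+05


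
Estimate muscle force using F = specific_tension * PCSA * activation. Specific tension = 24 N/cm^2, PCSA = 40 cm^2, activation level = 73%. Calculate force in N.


F = sigma * PCSA * activation
F = 24 * 40 * 0.73
F = 700.8 N


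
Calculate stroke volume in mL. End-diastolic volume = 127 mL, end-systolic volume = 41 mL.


SV = EDV - ESV
SV = 127 - 41
SV = 86 mL


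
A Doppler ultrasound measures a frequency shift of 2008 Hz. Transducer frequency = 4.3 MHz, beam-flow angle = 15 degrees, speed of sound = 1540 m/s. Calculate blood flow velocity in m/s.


v = fd * c / (2 * f0 * cos(theta))
v = 2008 * 1540 / (2 * 4.3000e+06 * cos(15))
v = 0.3723 m/s


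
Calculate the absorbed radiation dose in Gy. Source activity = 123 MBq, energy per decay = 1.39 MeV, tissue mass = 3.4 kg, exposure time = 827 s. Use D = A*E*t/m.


A = 123 MBq = 1.2300e+08 Bq
E = 1.39 MeV = 2.22678e-13 J
D = A*E*t/m = 1.2300e+08*2.22678e-13*827/3.4
D = 0.006662 Gy


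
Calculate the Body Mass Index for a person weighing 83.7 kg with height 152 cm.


BMI = weight / height^2
height = 152 cm = 1.52 m
BMI = 83.7 / 1.52^2
BMI = 36.23 kg/m^2


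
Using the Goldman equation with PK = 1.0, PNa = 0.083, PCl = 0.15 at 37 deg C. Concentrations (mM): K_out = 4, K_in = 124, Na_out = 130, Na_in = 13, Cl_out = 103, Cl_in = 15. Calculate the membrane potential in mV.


Vm = (RT/F)*ln((PK*Ko + PNa*Nao + PCl*Cli)/(PK*Ki + PNa*Nai + PCl*Clo))
Numer = 17.04, Denom = 140.529
Vm = -56.39 mV


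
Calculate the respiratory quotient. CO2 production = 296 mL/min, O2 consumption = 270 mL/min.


RQ = VCO2 / VO2
RQ = 296 / 270
RQ = 1.096


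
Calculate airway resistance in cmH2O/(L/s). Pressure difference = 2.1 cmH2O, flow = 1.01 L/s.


R = dP / flow
R = 2.1 / 1.01
R = 2.079 cmH2O/(L/s)


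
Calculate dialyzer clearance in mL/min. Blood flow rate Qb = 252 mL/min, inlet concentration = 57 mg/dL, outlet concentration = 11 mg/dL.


K = Qb * (Cb_in - Cb_out) / Cb_in
K = 252 * (57 - 11) / 57
K = 203.4 mL/min


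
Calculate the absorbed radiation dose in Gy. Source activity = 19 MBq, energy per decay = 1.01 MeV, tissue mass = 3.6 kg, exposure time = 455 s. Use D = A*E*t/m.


A = 19 MBq = 1.9000e+07 Bq
E = 1.01 MeV = 1.61802e-13 J
D = A*E*t/m = 1.9000e+07*1.61802e-13*455/3.6
D = 3.8855e-04 Gy


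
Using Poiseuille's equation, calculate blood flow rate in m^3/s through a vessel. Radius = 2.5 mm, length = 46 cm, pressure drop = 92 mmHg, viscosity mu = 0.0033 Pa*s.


Q = pi*r^4*dP / (8*mu*L)
r = 0.0025 m, L = 0.46 m
dP = 92 mmHg = 12265.624 Pa
Q = 1.2395e-04 m^3/s


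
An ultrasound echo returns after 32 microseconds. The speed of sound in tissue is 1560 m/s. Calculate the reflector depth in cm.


depth = c * t / 2
t = 32 us = 3.2000e-05 s
depth = 1560 * 3.2000e-05 / 2
depth = 0.02496 m = 2.496 cm


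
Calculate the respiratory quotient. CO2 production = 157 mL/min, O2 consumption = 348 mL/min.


RQ = VCO2 / VO2
RQ = 157 / 348
RQ = 0.4511


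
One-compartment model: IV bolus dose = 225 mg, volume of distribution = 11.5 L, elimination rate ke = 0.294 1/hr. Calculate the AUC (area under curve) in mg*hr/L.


C0 = Dose/Vd = 225/11.5 = 19.5652 mg/L
AUC = C0/ke = 19.5652/0.294
AUC = 66.55 mg*hr/L


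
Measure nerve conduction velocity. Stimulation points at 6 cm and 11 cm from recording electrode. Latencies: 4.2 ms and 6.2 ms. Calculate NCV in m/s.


Distance = (11 - 6) / 100 = 0.05 m
dt = (6.2 - 4.2) / 1000 = 0.002 s
NCV = dist / dt = 25 m/s


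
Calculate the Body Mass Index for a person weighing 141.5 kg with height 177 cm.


BMI = weight / height^2
height = 177 cm = 1.77 m
BMI = 141.5 / 1.77^2
BMI = 45.17 kg/m^2


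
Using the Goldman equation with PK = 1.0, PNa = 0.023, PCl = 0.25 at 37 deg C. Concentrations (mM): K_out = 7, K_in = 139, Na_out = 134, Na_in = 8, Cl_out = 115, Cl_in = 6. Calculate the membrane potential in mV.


Vm = (RT/F)*ln((PK*Ko + PNa*Nao + PCl*Cli)/(PK*Ki + PNa*Nai + PCl*Clo))
Numer = 11.582, Denom = 167.934
Vm = -71.47 mV


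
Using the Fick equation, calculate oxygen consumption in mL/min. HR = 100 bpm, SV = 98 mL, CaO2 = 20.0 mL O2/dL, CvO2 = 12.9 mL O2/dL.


CO = HR*SV = 100*98/1000 = 9.8 L/min
a-v O2 diff = 20.0 - 12.9 = 7.1 mL/dL
VO2 = CO * (CaO2-CvO2) * 10 dL/L
VO2 = 9.8 * 7.1 * 10
VO2 = 695.8 mL/min


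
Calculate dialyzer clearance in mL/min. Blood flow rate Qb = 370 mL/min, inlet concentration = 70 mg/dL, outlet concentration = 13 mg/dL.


K = Qb * (Cb_in - Cb_out) / Cb_in
K = 370 * (70 - 13) / 70
K = 301.3 mL/min


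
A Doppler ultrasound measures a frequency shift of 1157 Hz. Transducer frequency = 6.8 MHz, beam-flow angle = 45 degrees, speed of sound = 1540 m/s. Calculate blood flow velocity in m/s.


v = fd * c / (2 * f0 * cos(theta))
v = 1157 * 1540 / (2 * 6.8000e+06 * cos(45))
v = 0.1853 m/s


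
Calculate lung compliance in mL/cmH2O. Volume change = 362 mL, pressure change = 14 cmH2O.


C = dV / dP
C = 362 / 14
C = 25.86 mL/cmH2O


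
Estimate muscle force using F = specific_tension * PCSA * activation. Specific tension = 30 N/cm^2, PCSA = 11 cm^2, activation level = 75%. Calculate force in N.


F = sigma * PCSA * activation
F = 30 * 11 * 0.75
F = 247.5 N


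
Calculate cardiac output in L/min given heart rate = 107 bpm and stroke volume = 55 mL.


CO = HR * SV
CO = 107 * 55 / 1000
CO = 5.885 L/min


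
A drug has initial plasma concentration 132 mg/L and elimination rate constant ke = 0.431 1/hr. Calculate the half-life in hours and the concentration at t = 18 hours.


t_half = ln(2) / ke = 0.693147 / 0.431 = 1.608 hr
C(t) = C0 * exp(-ke*t) = 132 * exp(-0.431*18)
C(18) = 0.0564 mg/L


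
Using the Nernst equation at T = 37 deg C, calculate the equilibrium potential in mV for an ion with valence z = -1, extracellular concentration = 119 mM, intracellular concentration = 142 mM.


E = (RT/(zF)) * ln(C_out/C_in)
T = 37 + 273.15 = 310.15 K
E = (8.314 * 310.15 / (-1 * 96485)) * ln(119/142)
E = 4.722 mV


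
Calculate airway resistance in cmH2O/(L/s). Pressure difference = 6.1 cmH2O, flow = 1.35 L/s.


R = dP / flow
R = 6.1 / 1.35
R = 4.519 cmH2O/(L/s)


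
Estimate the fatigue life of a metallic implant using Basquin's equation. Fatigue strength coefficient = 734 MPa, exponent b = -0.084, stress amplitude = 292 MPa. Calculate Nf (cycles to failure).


sigma_a = sigma_f' * (2Nf)^b
2Nf = (sigma_a/sigma_f')^(1/b)
2Nf = (292/734)^(1/-0.084)
2Nf = 58295.286
Nf = 2.915e+04


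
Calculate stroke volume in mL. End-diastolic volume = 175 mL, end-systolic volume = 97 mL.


SV = EDV - ESV
SV = 175 - 97
SV = 78 mL


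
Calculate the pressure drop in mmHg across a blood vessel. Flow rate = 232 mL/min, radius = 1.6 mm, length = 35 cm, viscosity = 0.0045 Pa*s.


dP = 8*mu*L*Q / (pi*r^4)
Q = 232 mL/min = 3.86667e-06 m^3/s
dP = 2366.34 Pa = 2366.34 / 133.322 mmHg = 17.75 mmHg


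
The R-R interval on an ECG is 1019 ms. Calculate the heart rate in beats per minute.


HR = 60 / RR_interval(s)
RR = 1019 ms = 1.019 s
HR = 60 / 1.019 = 58.88 bpm


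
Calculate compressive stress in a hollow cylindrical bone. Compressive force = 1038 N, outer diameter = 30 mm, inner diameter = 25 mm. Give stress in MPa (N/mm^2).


A = pi*(r_o^2 - r_i^2)
r_o = 15 mm, r_i = 12.5 mm
A = 215.984 mm^2
sigma = F/A = 1038 / 215.984
sigma = 4.806 MPa


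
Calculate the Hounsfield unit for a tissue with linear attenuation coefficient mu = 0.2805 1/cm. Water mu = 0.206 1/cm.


HU = ((mu_tissue - mu_water) / mu_water) * 1000
HU = ((0.2805 - 0.206) / 0.206) * 1000
HU = 361.7


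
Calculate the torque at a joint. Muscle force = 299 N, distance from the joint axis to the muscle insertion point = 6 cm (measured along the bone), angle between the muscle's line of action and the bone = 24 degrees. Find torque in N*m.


Torque = F * d * sin(theta)   (moment arm = d*sin(theta))
d = 6 cm = 0.06 m
Torque = 299 * 0.06 * sin(24)
Torque = 7.297 N*m


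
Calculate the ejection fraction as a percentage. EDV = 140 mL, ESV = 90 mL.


SV = EDV - ESV = 140 - 90 = 50 mL
EF = SV/EDV * 100 = 50/140 * 100
EF = 35.71%


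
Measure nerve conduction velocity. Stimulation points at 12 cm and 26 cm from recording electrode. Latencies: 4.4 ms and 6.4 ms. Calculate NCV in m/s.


Distance = (26 - 12) / 100 = 0.14 m
dt = (6.4 - 4.4) / 1000 = 0.002 s
NCV = dist / dt = 70 m/s


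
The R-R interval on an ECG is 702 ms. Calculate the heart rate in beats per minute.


HR = 60 / RR_interval(s)
RR = 702 ms = 0.702 s
HR = 60 / 0.702 = 85.47 bpm


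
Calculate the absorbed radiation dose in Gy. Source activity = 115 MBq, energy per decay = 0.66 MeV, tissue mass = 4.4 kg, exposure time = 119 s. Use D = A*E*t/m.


A = 115 MBq = 1.1500e+08 Bq
E = 0.66 MeV = 1.05732e-13 J
D = A*E*t/m = 1.1500e+08*1.05732e-13*119/4.4
D = 3.2885e-04 Gy


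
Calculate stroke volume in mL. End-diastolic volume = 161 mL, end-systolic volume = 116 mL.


SV = EDV - ESV
SV = 161 - 116
SV = 45 mL


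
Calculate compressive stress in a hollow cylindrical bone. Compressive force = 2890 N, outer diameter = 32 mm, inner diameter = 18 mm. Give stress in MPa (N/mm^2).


A = pi*(r_o^2 - r_i^2)
r_o = 16 mm, r_i = 9 mm
A = 549.779 mm^2
sigma = F/A = 2890 / 549.779
sigma = 5.257 MPa


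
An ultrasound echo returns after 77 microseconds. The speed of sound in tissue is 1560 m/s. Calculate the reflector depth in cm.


depth = c * t / 2
t = 77 us = 7.7000e-05 s
depth = 1560 * 7.7000e-05 / 2
depth = 0.06006 m = 6.006 cm


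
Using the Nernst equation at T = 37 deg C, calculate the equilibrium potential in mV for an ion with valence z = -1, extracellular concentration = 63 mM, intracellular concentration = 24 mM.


E = (RT/(zF)) * ln(C_out/C_in)
T = 37 + 273.15 = 310.15 K
E = (8.314 * 310.15 / (-1 * 96485)) * ln(63/24)
E = -25.79 mV


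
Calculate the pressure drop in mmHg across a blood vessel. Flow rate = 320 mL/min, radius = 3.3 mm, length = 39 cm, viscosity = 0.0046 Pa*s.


dP = 8*mu*L*Q / (pi*r^4)
Q = 320 mL/min = 5.33333e-06 m^3/s
dP = 205.45 Pa = 205.45 / 133.322 mmHg = 1.541 mmHg


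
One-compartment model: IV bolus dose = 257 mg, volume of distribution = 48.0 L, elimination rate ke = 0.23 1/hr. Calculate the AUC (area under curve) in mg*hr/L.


C0 = Dose/Vd = 257/48.0 = 5.35417 mg/L
AUC = C0/ke = 5.35417/0.23
AUC = 23.28 mg*hr/L


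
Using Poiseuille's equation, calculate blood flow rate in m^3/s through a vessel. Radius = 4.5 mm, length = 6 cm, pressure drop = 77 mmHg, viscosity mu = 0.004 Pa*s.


Q = pi*r^4*dP / (8*mu*L)
r = 0.0045 m, L = 0.06 m
dP = 77 mmHg = 10265.794 Pa
Q = 0.006888 m^3/s


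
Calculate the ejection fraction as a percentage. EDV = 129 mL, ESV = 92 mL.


SV = EDV - ESV = 129 - 92 = 37 mL
EF = SV/EDV * 100 = 37/129 * 100
EF = 28.68%


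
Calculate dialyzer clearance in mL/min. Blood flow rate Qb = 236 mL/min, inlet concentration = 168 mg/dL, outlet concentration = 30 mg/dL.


K = Qb * (Cb_in - Cb_out) / Cb_in
K = 236 * (168 - 30) / 168
K = 193.9 mL/min


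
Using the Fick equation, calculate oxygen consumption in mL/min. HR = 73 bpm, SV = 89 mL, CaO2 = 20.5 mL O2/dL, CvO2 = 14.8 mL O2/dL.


CO = HR*SV = 73*89/1000 = 6.497 L/min
a-v O2 diff = 20.5 - 14.8 = 5.7 mL/dL
VO2 = CO * (CaO2-CvO2) * 10 dL/L
VO2 = 6.497 * 5.7 * 10
VO2 = 370.3 mL/min


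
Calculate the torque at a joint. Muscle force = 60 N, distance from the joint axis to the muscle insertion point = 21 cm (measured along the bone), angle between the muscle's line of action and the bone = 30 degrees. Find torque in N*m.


Torque = F * d * sin(theta)   (moment arm = d*sin(theta))
d = 21 cm = 0.21 m
Torque = 60 * 0.21 * sin(30)
Torque = 6.3 N*m


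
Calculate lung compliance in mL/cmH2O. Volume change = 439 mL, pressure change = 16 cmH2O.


C = dV / dP
C = 439 / 16
C = 27.44 mL/cmH2O


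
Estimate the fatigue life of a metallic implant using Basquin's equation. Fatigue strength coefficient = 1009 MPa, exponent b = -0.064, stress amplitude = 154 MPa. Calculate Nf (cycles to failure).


sigma_a = sigma_f' * (2Nf)^b
2Nf = (sigma_a/sigma_f')^(1/b)
2Nf = (154/1009)^(1/-0.064)
2Nf = 5.6988629e+12
Nf = 2.8494e+12


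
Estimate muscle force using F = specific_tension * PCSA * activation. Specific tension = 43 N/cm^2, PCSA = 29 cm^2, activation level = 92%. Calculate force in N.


F = sigma * PCSA * activation
F = 43 * 29 * 0.92
F = 1147 N


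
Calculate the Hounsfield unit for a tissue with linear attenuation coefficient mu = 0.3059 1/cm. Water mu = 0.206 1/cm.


HU = ((mu_tissue - mu_water) / mu_water) * 1000
HU = ((0.3059 - 0.206) / 0.206) * 1000
HU = 485


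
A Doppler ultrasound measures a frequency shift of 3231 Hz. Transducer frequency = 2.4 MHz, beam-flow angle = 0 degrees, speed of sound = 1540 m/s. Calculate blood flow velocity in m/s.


v = fd * c / (2 * f0 * cos(theta))
v = 3231 * 1540 / (2 * 2.4000e+06 * cos(0))
v = 1.037 m/s


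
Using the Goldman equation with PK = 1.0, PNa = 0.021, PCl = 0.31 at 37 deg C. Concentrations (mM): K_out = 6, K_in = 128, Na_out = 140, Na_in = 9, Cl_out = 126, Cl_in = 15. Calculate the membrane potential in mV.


Vm = (RT/F)*ln((PK*Ko + PNa*Nao + PCl*Cli)/(PK*Ki + PNa*Nai + PCl*Clo))
Numer = 13.59, Denom = 167.249
Vm = -67.08 mV


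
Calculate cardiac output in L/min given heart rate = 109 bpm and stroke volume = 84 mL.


CO = HR * SV
CO = 109 * 84 / 1000
CO = 9.156 L/min


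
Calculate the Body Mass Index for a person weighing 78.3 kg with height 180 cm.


BMI = weight / height^2
height = 180 cm = 1.8 m
BMI = 78.3 / 1.8^2
BMI = 24.17 kg/m^2


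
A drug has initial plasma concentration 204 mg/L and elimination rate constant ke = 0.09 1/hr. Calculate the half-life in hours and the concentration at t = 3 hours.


t_half = ln(2) / ke = 0.693147 / 0.09 = 7.702 hr
C(t) = C0 * exp(-ke*t) = 204 * exp(-0.09*3)
C(3) = 155.7 mg/L


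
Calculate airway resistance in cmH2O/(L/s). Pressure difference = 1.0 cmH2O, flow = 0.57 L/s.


R = dP / flow
R = 1.0 / 0.57
R = 1.754 cmH2O/(L/s)


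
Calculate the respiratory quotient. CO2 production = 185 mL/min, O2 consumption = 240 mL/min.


RQ = VCO2 / VO2
RQ = 185 / 240
RQ = 0.7708


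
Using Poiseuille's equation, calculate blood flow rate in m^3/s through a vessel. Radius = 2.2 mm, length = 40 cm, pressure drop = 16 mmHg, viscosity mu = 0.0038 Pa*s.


Q = pi*r^4*dP / (8*mu*L)
r = 0.0022 m, L = 0.4 m
dP = 16 mmHg = 2133.152 Pa
Q = 1.2910e-05 m^3/s


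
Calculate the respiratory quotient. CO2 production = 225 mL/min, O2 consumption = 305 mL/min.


RQ = VCO2 / VO2
RQ = 225 / 305
RQ = 0.7377


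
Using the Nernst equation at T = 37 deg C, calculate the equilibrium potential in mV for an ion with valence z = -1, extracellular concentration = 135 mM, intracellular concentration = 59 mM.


E = (RT/(zF)) * ln(C_out/C_in)
T = 37 + 273.15 = 310.15 K
E = (8.314 * 310.15 / (-1 * 96485)) * ln(135/59)
E = -22.12 mV


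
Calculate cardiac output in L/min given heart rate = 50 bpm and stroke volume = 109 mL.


CO = HR * SV
CO = 50 * 109 / 1000
CO = 5.45 L/min


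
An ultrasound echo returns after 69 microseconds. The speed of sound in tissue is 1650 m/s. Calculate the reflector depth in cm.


depth = c * t / 2
t = 69 us = 6.9000e-05 s
depth = 1650 * 6.9000e-05 / 2
depth = 0.056925 m = 5.6925 cm


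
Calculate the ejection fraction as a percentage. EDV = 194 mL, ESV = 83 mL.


SV = EDV - ESV = 194 - 83 = 111 mL
EF = SV/EDV * 100 = 111/194 * 100
EF = 57.22%


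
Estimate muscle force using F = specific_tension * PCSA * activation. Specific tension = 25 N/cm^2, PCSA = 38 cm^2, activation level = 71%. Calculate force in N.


F = sigma * PCSA * activation
F = 25 * 38 * 0.71
F = 674.5 N


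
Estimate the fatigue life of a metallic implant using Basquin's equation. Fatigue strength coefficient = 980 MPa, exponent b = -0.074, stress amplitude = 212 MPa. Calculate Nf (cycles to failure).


sigma_a = sigma_f' * (2Nf)^b
2Nf = (sigma_a/sigma_f')^(1/b)
2Nf = (212/980)^(1/-0.074)
2Nf = 9.6605733e+08
Nf = 4.8303e+08


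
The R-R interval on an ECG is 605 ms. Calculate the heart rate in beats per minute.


HR = 60 / RR_interval(s)
RR = 605 ms = 0.605 s
HR = 60 / 0.605 = 99.17 bpm


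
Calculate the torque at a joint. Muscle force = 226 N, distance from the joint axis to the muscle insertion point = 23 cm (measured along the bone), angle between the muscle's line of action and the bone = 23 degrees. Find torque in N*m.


Torque = F * d * sin(theta)   (moment arm = d*sin(theta))
d = 23 cm = 0.23 m
Torque = 226 * 0.23 * sin(23)
Torque = 20.31 N*m


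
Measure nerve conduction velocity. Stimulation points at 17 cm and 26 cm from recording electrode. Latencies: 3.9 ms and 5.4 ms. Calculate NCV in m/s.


Distance = (26 - 17) / 100 = 0.09 m
dt = (5.4 - 3.9) / 1000 = 0.0015 s
NCV = dist / dt = 60 m/s


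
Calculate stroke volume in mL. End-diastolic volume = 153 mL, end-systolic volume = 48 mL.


SV = EDV - ESV
SV = 153 - 48
SV = 105 mL


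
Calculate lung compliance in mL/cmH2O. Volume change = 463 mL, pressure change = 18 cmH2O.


C = dV / dP
C = 463 / 18
C = 25.72 mL/cmH2O


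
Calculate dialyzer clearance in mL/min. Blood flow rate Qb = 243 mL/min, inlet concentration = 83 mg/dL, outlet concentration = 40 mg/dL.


K = Qb * (Cb_in - Cb_out) / Cb_in
K = 243 * (83 - 40) / 83
K = 125.9 mL/min


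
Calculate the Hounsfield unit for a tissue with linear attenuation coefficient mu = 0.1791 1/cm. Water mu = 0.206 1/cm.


HU = ((mu_tissue - mu_water) / mu_water) * 1000
HU = ((0.1791 - 0.206) / 0.206) * 1000
HU = -130.6


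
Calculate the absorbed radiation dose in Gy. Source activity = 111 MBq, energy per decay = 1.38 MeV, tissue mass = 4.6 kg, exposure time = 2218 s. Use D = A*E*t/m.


A = 111 MBq = 1.1100e+08 Bq
E = 1.38 MeV = 2.21076e-13 J
D = A*E*t/m = 1.1100e+08*2.21076e-13*2218/4.6
D = 0.01183 Gy


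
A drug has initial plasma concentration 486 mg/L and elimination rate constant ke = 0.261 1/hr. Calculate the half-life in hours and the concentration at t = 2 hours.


t_half = ln(2) / ke = 0.693147 / 0.261 = 2.656 hr
C(t) = C0 * exp(-ke*t) = 486 * exp(-0.261*2)
C(2) = 288.4 mg/L


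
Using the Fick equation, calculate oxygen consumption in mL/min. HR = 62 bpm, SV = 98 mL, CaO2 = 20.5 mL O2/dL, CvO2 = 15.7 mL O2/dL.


CO = HR*SV = 62*98/1000 = 6.076 L/min
a-v O2 diff = 20.5 - 15.7 = 4.8 mL/dL
VO2 = CO * (CaO2-CvO2) * 10 dL/L
VO2 = 6.076 * 4.8 * 10
VO2 = 291.6 mL/min


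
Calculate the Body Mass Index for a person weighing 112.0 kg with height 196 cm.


BMI = weight / height^2
height = 196 cm = 1.96 m
BMI = 112.0 / 1.96^2
BMI = 29.15 kg/m^2


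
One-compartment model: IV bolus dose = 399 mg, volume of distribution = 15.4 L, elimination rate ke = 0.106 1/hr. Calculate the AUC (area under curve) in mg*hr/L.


C0 = Dose/Vd = 399/15.4 = 25.9091 mg/L
AUC = C0/ke = 25.9091/0.106
AUC = 244.4 mg*hr/L


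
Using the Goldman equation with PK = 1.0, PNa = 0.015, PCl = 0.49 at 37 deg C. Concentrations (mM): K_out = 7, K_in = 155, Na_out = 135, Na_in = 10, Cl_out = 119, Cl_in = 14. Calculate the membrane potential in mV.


Vm = (RT/F)*ln((PK*Ko + PNa*Nao + PCl*Cli)/(PK*Ki + PNa*Nai + PCl*Clo))
Numer = 15.885, Denom = 213.46
Vm = -69.43 mV


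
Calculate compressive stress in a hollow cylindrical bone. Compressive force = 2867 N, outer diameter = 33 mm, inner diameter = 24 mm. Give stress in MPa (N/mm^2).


A = pi*(r_o^2 - r_i^2)
r_o = 16.5 mm, r_i = 12 mm
A = 402.909 mm^2
sigma = F/A = 2867 / 402.909
sigma = 7.116 MPa


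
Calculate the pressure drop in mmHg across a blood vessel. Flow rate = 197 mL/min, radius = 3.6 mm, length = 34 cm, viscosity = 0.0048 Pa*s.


dP = 8*mu*L*Q / (pi*r^4)
Q = 197 mL/min = 3.28333e-06 m^3/s
dP = 81.239 Pa = 81.239 / 133.322 mmHg = 0.6093 mmHg


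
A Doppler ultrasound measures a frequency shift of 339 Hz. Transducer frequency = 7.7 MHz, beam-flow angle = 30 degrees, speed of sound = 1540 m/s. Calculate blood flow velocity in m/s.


v = fd * c / (2 * f0 * cos(theta))
v = 339 * 1540 / (2 * 7.7000e+06 * cos(30))
v = 0.03914 m/s


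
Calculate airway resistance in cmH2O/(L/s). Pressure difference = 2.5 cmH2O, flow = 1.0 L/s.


R = dP / flow
R = 2.5 / 1.0
R = 2.5 cmH2O/(L/s)


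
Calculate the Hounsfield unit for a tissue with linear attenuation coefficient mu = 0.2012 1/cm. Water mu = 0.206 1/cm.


HU = ((mu_tissue - mu_water) / mu_water) * 1000
HU = ((0.2012 - 0.206) / 0.206) * 1000
HU = -23.3


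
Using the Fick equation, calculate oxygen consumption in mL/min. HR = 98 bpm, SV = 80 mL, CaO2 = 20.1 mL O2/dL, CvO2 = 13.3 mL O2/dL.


CO = HR*SV = 98*80/1000 = 7.84 L/min
a-v O2 diff = 20.1 - 13.3 = 6.8 mL/dL
VO2 = CO * (CaO2-CvO2) * 10 dL/L
VO2 = 7.84 * 6.8 * 10
VO2 = 533.1 mL/min


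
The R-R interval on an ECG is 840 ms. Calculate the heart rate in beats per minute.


HR = 60 / RR_interval(s)
RR = 840 ms = 0.84 s
HR = 60 / 0.84 = 71.43 bpm


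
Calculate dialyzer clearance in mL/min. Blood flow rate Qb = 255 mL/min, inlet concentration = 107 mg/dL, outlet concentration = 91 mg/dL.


K = Qb * (Cb_in - Cb_out) / Cb_in
K = 255 * (107 - 91) / 107
K = 38.13 mL/min


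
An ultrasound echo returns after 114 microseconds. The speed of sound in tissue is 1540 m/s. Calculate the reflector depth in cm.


depth = c * t / 2
t = 114 us = 1.1400e-04 s
depth = 1540 * 1.1400e-04 / 2
depth = 0.08778 m = 8.778 cm


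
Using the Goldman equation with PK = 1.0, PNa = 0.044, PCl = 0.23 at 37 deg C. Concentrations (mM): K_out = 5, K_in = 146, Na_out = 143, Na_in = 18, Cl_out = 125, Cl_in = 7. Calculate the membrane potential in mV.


Vm = (RT/F)*ln((PK*Ko + PNa*Nao + PCl*Cli)/(PK*Ki + PNa*Nai + PCl*Clo))
Numer = 12.902, Denom = 175.542
Vm = -69.77 mV


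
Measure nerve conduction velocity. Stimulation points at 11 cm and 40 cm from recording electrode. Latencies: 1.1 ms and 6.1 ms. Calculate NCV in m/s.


Distance = (40 - 11) / 100 = 0.29 m
dt = (6.1 - 1.1) / 1000 = 0.005 s
NCV = dist / dt = 58 m/s


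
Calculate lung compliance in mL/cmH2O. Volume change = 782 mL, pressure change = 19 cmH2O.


C = dV / dP
C = 782 / 19
C = 41.16 mL/cmH2O


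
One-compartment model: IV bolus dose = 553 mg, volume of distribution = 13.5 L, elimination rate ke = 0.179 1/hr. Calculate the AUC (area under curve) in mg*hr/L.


C0 = Dose/Vd = 553/13.5 = 40.963 mg/L
AUC = C0/ke = 40.963/0.179
AUC = 228.8 mg*hr/L


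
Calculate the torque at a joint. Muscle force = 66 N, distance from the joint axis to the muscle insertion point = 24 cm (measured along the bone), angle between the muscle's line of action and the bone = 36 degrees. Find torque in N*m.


Torque = F * d * sin(theta)   (moment arm = d*sin(theta))
d = 24 cm = 0.24 m
Torque = 66 * 0.24 * sin(36)
Torque = 9.311 N*m


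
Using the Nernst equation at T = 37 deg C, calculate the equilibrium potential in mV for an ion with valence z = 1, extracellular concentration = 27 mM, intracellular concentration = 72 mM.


E = (RT/(zF)) * ln(C_out/C_in)
T = 37 + 273.15 = 310.15 K
E = (8.314 * 310.15 / (1 * 96485)) * ln(27/72)
E = -26.21 mV


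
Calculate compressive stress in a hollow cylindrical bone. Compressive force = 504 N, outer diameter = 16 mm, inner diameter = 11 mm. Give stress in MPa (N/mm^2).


A = pi*(r_o^2 - r_i^2)
r_o = 8 mm, r_i = 5.5 mm
A = 106.029 mm^2
sigma = F/A = 504 / 106.029
sigma = 4.753 MPa


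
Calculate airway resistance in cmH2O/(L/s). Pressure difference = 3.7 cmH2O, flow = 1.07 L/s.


R = dP / flow
R = 3.7 / 1.07
R = 3.458 cmH2O/(L/s)


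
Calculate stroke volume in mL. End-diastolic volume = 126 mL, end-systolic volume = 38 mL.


SV = EDV - ESV
SV = 126 - 38
SV = 88 mL


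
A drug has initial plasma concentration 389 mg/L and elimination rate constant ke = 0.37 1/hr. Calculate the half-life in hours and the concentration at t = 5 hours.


t_half = ln(2) / ke = 0.693147 / 0.37 = 1.873 hr
C(t) = C0 * exp(-ke*t) = 389 * exp(-0.37*5)
C(5) = 61.17 mg/L


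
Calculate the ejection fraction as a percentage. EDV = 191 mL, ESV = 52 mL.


SV = EDV - ESV = 191 - 52 = 139 mL
EF = SV/EDV * 100 = 139/191 * 100
EF = 72.77%


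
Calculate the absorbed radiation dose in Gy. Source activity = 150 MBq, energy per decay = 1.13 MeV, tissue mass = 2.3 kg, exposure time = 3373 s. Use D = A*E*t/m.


A = 150 MBq = 1.5000e+08 Bq
E = 1.13 MeV = 1.81026e-13 J
D = A*E*t/m = 1.5000e+08*1.81026e-13*3373/2.3
D = 0.03982 Gy


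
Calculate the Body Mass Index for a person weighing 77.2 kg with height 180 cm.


BMI = weight / height^2
height = 180 cm = 1.8 m
BMI = 77.2 / 1.8^2
BMI = 23.83 kg/m^2


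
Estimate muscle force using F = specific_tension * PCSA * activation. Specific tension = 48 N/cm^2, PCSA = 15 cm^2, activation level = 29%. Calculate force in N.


F = sigma * PCSA * activation
F = 48 * 15 * 0.29
F = 208.8 N


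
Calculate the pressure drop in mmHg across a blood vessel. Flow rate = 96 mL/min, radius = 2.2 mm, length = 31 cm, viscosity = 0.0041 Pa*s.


dP = 8*mu*L*Q / (pi*r^4)
Q = 96 mL/min = 1.6e-06 m^3/s
dP = 221.062 Pa = 221.062 / 133.322 mmHg = 1.658 mmHg


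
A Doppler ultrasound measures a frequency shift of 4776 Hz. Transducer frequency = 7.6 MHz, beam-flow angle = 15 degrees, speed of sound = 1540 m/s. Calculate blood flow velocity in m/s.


v = fd * c / (2 * f0 * cos(theta))
v = 4776 * 1540 / (2 * 7.6000e+06 * cos(15))
v = 0.501 m/s


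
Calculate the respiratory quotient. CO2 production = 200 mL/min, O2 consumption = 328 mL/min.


RQ = VCO2 / VO2
RQ = 200 / 328
RQ = 0.6098


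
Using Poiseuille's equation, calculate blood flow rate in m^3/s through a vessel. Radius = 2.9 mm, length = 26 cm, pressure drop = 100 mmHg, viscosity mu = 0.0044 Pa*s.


Q = pi*r^4*dP / (8*mu*L)
r = 0.0029 m, L = 0.26 m
dP = 100 mmHg = 13332.2 Pa
Q = 3.2369e-04 m^3/s


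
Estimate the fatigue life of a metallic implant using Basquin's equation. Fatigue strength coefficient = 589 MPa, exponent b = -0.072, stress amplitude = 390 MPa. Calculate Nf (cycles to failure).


sigma_a = sigma_f' * (2Nf)^b
2Nf = (sigma_a/sigma_f')^(1/b)
2Nf = (390/589)^(1/-0.072)
2Nf = 306.77157
Nf = 153.4


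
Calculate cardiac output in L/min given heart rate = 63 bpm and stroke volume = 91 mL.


CO = HR * SV
CO = 63 * 91 / 1000
CO = 5.733 L/min


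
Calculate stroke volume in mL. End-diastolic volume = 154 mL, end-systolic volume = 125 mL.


SV = EDV - ESV
SV = 154 - 125
SV = 29 mL


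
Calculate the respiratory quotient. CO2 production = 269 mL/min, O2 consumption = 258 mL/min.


RQ = VCO2 / VO2
RQ = 269 / 258
RQ = 1.043


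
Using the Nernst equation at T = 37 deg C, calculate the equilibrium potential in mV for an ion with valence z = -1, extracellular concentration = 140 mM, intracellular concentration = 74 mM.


E = (RT/(zF)) * ln(C_out/C_in)
T = 37 + 273.15 = 310.15 K
E = (8.314 * 310.15 / (-1 * 96485)) * ln(140/74)
E = -17.04 mV


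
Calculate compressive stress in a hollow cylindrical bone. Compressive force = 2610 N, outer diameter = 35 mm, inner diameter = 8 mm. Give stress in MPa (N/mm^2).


A = pi*(r_o^2 - r_i^2)
r_o = 17.5 mm, r_i = 4 mm
A = 911.847 mm^2
sigma = F/A = 2610 / 911.847
sigma = 2.862 MPa


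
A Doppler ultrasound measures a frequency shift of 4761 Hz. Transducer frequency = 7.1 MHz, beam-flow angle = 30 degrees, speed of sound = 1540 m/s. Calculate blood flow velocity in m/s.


v = fd * c / (2 * f0 * cos(theta))
v = 4761 * 1540 / (2 * 7.1000e+06 * cos(30))
v = 0.5962 m/s


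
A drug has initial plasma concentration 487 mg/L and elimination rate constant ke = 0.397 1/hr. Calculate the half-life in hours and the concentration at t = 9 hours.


t_half = ln(2) / ke = 0.693147 / 0.397 = 1.746 hr
C(t) = C0 * exp(-ke*t) = 487 * exp(-0.397*9)
C(9) = 13.67 mg/L


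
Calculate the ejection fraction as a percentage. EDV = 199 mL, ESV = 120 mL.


SV = EDV - ESV = 199 - 120 = 79 mL
EF = SV/EDV * 100 = 79/199 * 100
EF = 39.7%


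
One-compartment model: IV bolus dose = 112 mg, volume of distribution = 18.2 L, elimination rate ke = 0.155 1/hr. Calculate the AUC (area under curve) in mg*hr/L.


C0 = Dose/Vd = 112/18.2 = 6.15385 mg/L
AUC = C0/ke = 6.15385/0.155
AUC = 39.7 mg*hr/L


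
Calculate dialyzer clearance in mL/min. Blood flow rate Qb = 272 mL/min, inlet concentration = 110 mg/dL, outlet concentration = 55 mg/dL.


K = Qb * (Cb_in - Cb_out) / Cb_in
K = 272 * (110 - 55) / 110
K = 136 mL/min


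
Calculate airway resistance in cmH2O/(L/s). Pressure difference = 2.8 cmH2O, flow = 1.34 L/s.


R = dP / flow
R = 2.8 / 1.34
R = 2.09 cmH2O/(L/s)


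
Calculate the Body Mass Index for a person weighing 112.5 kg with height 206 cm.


BMI = weight / height^2
height = 206 cm = 2.06 m
BMI = 112.5 / 2.06^2
BMI = 26.51 kg/m^2


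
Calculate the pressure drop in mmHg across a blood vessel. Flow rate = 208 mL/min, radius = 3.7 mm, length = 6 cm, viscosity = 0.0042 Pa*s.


dP = 8*mu*L*Q / (pi*r^4)
Q = 208 mL/min = 3.46667e-06 m^3/s
dP = 11.8699 Pa = 11.8699 / 133.322 mmHg = 0.08903 mmHg


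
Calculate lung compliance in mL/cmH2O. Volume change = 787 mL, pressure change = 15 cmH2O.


C = dV / dP
C = 787 / 15
C = 52.47 mL/cmH2O


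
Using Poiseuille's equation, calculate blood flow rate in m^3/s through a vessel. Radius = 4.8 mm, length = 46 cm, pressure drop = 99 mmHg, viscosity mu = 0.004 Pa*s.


Q = pi*r^4*dP / (8*mu*L)
r = 0.0048 m, L = 0.46 m
dP = 99 mmHg = 13198.878 Pa
Q = 0.001495 m^3/s


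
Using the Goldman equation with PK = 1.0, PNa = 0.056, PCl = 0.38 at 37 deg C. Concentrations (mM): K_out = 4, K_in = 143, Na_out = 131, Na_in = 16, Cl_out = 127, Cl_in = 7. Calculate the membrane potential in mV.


Vm = (RT/F)*ln((PK*Ko + PNa*Nao + PCl*Cli)/(PK*Ki + PNa*Nai + PCl*Clo))
Numer = 13.996, Denom = 192.156
Vm = -70.01 mV


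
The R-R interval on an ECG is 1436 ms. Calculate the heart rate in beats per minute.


HR = 60 / RR_interval(s)
RR = 1436 ms = 1.436 s
HR = 60 / 1.436 = 41.78 bpm


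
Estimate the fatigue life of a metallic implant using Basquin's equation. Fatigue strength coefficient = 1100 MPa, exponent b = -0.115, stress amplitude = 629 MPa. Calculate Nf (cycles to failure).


sigma_a = sigma_f' * (2Nf)^b
2Nf = (sigma_a/sigma_f')^(1/b)
2Nf = (629/1100)^(1/-0.115)
2Nf = 129.06258
Nf = 64.53


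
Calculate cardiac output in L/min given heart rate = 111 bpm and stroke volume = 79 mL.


CO = HR * SV
CO = 111 * 79 / 1000
CO = 8.769 L/min


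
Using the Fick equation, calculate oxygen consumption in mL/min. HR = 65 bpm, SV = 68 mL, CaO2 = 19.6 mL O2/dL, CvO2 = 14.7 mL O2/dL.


CO = HR*SV = 65*68/1000 = 4.42 L/min
a-v O2 diff = 19.6 - 14.7 = 4.9 mL/dL
VO2 = CO * (CaO2-CvO2) * 10 dL/L
VO2 = 4.42 * 4.9 * 10
VO2 = 216.6 mL/min


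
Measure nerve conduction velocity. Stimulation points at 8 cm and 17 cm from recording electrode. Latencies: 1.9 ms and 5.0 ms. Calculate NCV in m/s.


Distance = (17 - 8) / 100 = 0.09 m
dt = (5.0 - 1.9) / 1000 = 0.0031 s
NCV = dist / dt = 29.03 m/s


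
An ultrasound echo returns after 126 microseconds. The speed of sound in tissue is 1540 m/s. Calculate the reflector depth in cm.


depth = c * t / 2
t = 126 us = 1.2600e-04 s
depth = 1540 * 1.2600e-04 / 2
depth = 0.09702 m = 9.702 cm


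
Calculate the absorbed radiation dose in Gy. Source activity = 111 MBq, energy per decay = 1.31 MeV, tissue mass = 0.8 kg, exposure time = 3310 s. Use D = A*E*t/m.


A = 111 MBq = 1.1100e+08 Bq
E = 1.31 MeV = 2.09862e-13 J
D = A*E*t/m = 1.1100e+08*2.09862e-13*3310/0.8
D = 0.09638 Gy


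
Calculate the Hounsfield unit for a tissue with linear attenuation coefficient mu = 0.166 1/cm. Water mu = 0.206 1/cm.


HU = ((mu_tissue - mu_water) / mu_water) * 1000
HU = ((0.166 - 0.206) / 0.206) * 1000
HU = -194.2


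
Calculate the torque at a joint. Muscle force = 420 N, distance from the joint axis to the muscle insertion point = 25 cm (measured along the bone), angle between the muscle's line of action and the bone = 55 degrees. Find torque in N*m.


Torque = F * d * sin(theta)   (moment arm = d*sin(theta))
d = 25 cm = 0.25 m
Torque = 420 * 0.25 * sin(55)
Torque = 86.01 N*m


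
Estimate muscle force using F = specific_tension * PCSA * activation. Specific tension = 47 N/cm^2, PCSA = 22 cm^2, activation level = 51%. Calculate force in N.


F = sigma * PCSA * activation
F = 47 * 22 * 0.51
F = 527.3 N


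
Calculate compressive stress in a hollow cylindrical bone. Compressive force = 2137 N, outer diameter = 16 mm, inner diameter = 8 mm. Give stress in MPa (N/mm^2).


A = pi*(r_o^2 - r_i^2)
r_o = 8 mm, r_i = 4 mm
A = 150.796 mm^2
sigma = F/A = 2137 / 150.796
sigma = 14.17 MPa


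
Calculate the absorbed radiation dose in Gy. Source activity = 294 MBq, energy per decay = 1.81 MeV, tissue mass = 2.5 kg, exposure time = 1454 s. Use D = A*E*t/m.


A = 294 MBq = 2.9400e+08 Bq
E = 1.81 MeV = 2.89962e-13 J
D = A*E*t/m = 2.9400e+08*2.89962e-13*1454/2.5
D = 0.04958 Gy


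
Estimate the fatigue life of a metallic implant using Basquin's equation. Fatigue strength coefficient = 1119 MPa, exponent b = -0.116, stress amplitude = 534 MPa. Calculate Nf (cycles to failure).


sigma_a = sigma_f' * (2Nf)^b
2Nf = (sigma_a/sigma_f')^(1/b)
2Nf = (534/1119)^(1/-0.116)
2Nf = 588.47943
Nf = 294.2


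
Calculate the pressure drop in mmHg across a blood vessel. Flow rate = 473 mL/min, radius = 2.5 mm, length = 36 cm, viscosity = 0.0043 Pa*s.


dP = 8*mu*L*Q / (pi*r^4)
Q = 473 mL/min = 7.88333e-06 m^3/s
dP = 795.538 Pa = 795.538 / 133.322 mmHg = 5.967 mmHg


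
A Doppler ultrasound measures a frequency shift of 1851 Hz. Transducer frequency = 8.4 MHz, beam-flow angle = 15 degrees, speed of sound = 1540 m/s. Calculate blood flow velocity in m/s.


v = fd * c / (2 * f0 * cos(theta))
v = 1851 * 1540 / (2 * 8.4000e+06 * cos(15))
v = 0.1757 m/s


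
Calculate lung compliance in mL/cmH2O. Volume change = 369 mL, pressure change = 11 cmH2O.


C = dV / dP
C = 369 / 11
C = 33.55 mL/cmH2O


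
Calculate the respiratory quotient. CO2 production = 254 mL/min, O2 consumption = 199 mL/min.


RQ = VCO2 / VO2
RQ = 254 / 199
RQ = 1.276


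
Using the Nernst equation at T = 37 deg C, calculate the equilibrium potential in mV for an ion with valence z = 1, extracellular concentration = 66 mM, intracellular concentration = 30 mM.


E = (RT/(zF)) * ln(C_out/C_in)
T = 37 + 273.15 = 310.15 K
E = (8.314 * 310.15 / (1 * 96485)) * ln(66/30)
E = 21.07 mV


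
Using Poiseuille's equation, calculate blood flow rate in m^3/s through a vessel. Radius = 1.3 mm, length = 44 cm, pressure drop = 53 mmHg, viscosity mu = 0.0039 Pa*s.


Q = pi*r^4*dP / (8*mu*L)
r = 0.0013 m, L = 0.44 m
dP = 53 mmHg = 7066.066 Pa
Q = 4.6184e-06 m^3/s


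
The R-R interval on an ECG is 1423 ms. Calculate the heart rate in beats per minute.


HR = 60 / RR_interval(s)
RR = 1423 ms = 1.423 s
HR = 60 / 1.423 = 42.16 bpm


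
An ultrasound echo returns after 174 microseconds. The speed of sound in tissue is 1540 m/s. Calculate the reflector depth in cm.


depth = c * t / 2
t = 174 us = 1.7400e-04 s
depth = 1540 * 1.7400e-04 / 2
depth = 0.13398 m = 13.398 cm


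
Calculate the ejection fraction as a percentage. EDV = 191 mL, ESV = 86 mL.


SV = EDV - ESV = 191 - 86 = 105 mL
EF = SV/EDV * 100 = 105/191 * 100
EF = 54.97%


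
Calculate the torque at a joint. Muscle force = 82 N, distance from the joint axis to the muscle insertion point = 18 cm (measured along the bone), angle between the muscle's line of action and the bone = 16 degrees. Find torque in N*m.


Torque = F * d * sin(theta)   (moment arm = d*sin(theta))
d = 18 cm = 0.18 m
Torque = 82 * 0.18 * sin(16)
Torque = 4.068 N*m


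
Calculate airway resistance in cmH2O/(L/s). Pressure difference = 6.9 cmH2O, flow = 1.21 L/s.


R = dP / flow
R = 6.9 / 1.21
R = 5.702 cmH2O/(L/s)
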